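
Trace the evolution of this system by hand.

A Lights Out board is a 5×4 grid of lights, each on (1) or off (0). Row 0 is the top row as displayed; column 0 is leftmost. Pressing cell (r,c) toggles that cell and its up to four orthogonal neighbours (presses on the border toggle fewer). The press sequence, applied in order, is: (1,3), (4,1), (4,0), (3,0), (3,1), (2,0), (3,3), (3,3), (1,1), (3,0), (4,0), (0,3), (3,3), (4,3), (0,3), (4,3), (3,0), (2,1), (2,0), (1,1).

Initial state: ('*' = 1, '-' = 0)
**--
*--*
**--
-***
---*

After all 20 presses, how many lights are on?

step 0: **--
*--*
**--
-***
---*
step 1: **-*
*-*-
**-*
-***
---*
step 2: **-*
*-*-
**-*
--**
****
step 3: **-*
*-*-
**-*
*-**
--**
step 4: **-*
*-*-
-*-*
-***
*-**
step 5: **-*
*-*-
---*
*--*
****
step 6: **-*
--*-
**-*
---*
****
step 7: **-*
--*-
**--
--*-
***-
step 8: **-*
--*-
**-*
---*
****
step 9: *--*
**--
*--*
---*
****
step 10: *--*
**--
---*
**-*
-***
step 11: *--*
**--
---*
-*-*
*-**
step 12: *-*-
**-*
---*
-*-*
*-**
step 13: *-*-
**-*
----
-**-
*-*-
step 14: *-*-
**-*
----
-***
*--*
step 15: *--*
**--
----
-***
*--*
step 16: *--*
**--
----
-**-
*-*-
step 17: *--*
**--
*---
*-*-
--*-
step 18: *--*
*---
-**-
***-
--*-
step 19: *--*
----
*-*-
-**-
--*-
step 20: **-*
***-
***-
-**-
--*-

12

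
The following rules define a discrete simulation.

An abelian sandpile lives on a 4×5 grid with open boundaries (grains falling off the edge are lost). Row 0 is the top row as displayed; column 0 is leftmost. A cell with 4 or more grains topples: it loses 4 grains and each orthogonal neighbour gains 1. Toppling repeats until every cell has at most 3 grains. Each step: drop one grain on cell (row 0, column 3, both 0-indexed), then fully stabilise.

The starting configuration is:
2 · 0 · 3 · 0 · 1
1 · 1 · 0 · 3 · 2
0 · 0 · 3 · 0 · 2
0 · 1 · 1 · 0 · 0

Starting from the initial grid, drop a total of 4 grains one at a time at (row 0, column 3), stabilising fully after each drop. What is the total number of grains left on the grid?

gen 0: 2 · 0 · 3 · 0 · 1
1 · 1 · 0 · 3 · 2
0 · 0 · 3 · 0 · 2
0 · 1 · 1 · 0 · 0
gen 1: 2 · 0 · 3 · 1 · 1
1 · 1 · 0 · 3 · 2
0 · 0 · 3 · 0 · 2
0 · 1 · 1 · 0 · 0
gen 2: 2 · 0 · 3 · 2 · 1
1 · 1 · 0 · 3 · 2
0 · 0 · 3 · 0 · 2
0 · 1 · 1 · 0 · 0
gen 3: 2 · 0 · 3 · 3 · 1
1 · 1 · 0 · 3 · 2
0 · 0 · 3 · 0 · 2
0 · 1 · 1 · 0 · 0
gen 4: 2 · 1 · 0 · 2 · 2
1 · 1 · 2 · 0 · 3
0 · 0 · 3 · 1 · 2
0 · 1 · 1 · 0 · 0

22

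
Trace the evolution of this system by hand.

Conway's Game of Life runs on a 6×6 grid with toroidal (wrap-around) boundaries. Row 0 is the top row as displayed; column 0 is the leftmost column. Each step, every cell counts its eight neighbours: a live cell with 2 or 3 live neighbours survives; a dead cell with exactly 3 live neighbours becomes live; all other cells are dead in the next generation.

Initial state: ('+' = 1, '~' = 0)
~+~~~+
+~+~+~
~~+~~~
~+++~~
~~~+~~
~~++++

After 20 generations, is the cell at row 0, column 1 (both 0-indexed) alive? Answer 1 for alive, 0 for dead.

gen 0: ~+~~~+
+~+~+~
~~+~~~
~+++~~
~~~+~~
~~++++
gen 1: ~+~~~~
+~++~+
~~~~~~
~+~+~~
~+~~~~
+~++~+
gen 2: ~~~~~~
+++~~~
++~++~
~~+~~~
~+~++~
+~+~~~
gen 3: +~+~~~
+~++~+
+~~+~+
+~~~~+
~+~+~~
~+++~~
gen 4: +~~~++
~~++~~
~~++~~
~++~~+
~+~++~
+~~+~~
gen 5: +++~++
~++~~+
~~~~+~
++~~~~
~+~+++
++++~~
gen 6: ~~~~+~
~~+~~~
~~+~~+
++++~~
~~~+++
~~~~~~
gen 7: ~~~~~~
~~~+~~
+~~~~~
++~~~~
++~+++
~~~+~+
gen 8: ~~~~+~
~~~~~~
++~~~~
~~+~+~
~+~+~~
~~++~+
gen 9: ~~~++~
~~~~~~
~+~~~~
+~++~~
~+~~~~
~~++~~
gen 10: ~~+++~
~~~~~~
~++~~~
+~+~~~
~+~~~~
~~+++~
gen 11: ~~+~+~
~+~~~~
~++~~~
+~+~~~
~+~~~~
~+~~+~
gen 12: ~+++~~
~+~+~~
+~+~~~
+~+~~~
+++~~~
~+++~~
gen 13: +~~~+~
+~~+~~
+~++~~
+~++~+
+~~~~~
~~~~~~
gen 14: ~~~~~+
+~+++~
+~~~~~
+~++++
++~~~+
~~~~~+
gen 15: +~~+~+
++~++~
+~~~~~
~~+++~
~+++~~
~~~~++
gen 16: ~+++~~
~++++~
+~~~~~
~~~~+~
~+~~~+
~+~~~+
gen 17: ~~~~~~
+~~~+~
~++~++
+~~~~+
~~~~++
~+~~+~
gen 18: ~~~~~+
++~++~
~+~++~
~+~+~~
~~~~+~
~~~~++
gen 19: ~~~+~~
++~+~~
~+~~~+
~~~+~~
~~~+++
~~~~++
gen 20: +~++~+
++~~+~
~+~~+~
+~++~+
~~~+~+
~~~~~+

0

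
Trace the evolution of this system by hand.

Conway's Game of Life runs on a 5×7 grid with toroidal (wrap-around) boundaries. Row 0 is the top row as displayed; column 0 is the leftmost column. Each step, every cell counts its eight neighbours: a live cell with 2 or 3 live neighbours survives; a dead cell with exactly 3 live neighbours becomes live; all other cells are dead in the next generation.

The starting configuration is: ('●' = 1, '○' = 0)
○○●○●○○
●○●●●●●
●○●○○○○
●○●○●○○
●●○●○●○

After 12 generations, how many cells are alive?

30

0) ○○●○●○○
●○●●●●●
●○●○○○○
●○●○●○○
●●○●○●○
1) ○○○○○○○
●○●○●●●
●○●○○○○
●○●○●○○
●○○○○●●
2) ○●○○●○○
●○○●○●●
●○●○●○○
●○○●○●○
●●○○○●●
3) ○●●○●○○
●○●●○●●
●○●○○○○
○○●●○●○
○●●○○●○
4) ○○○○●○○
●○○○●●●
●○○○○●○
○○○●●○●
○○○○○●○
5) ○○○○●○○
●○○○●○○
●○○●○○○
○○○○●○●
○○○●○●○
6) ○○○●●●○
○○○●●○○
●○○●●●●
○○○●●●●
○○○●○●○
7) ○○●○○●○
○○●○○○○
●○●○○○○
●○●○○○○
○○●○○○○
8) ○●●●○○○
○○●●○○○
○○●●○○○
○○●●○○○
○○●●○○○
9) ○●○○●○○
○○○○●○○
○●○○●○○
○●○○●○○
○○○○●○○
10) ○○○●●●○
○○○●●●○
○○○●●●○
○○○●●●○
○○○●●●○
11) ○○●○○○●
○○●○○○●
○○●○○○●
○○●○○○●
○○●○○○●
12) ●●●●○●●
●●●●○●●
●●●●○●●
●●●●○●●
●●●●○●●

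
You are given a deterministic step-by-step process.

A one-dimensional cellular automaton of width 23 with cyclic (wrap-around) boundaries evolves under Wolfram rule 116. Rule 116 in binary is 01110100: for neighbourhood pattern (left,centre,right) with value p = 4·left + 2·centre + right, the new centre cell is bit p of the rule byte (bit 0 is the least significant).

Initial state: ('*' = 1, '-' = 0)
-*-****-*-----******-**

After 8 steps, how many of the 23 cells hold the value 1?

0) -*-****-*-----******-**
1) ***---****---------**-*
2) --**-----**---------**-
3) ---**-----**---------**
4) *---**-----**---------*
5) **---**-----**---------
6) -**---**-----**--------
7) --**---**-----**-------
8) ---**---**-----**------

6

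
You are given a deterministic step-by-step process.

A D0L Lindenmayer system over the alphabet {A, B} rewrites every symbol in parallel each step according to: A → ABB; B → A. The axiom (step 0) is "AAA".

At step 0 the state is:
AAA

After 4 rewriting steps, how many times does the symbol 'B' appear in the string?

30

0) AAA
1) ABBABBABB
2) ABBAAABBAAABBAA
3) ABBAAABBABBABBAAABBABBABBAAABBABB
4) ABBAAABBABBABBAAABBAAABBAAABBABBABBAAABBAAABBAAABBABBABBAAABBAA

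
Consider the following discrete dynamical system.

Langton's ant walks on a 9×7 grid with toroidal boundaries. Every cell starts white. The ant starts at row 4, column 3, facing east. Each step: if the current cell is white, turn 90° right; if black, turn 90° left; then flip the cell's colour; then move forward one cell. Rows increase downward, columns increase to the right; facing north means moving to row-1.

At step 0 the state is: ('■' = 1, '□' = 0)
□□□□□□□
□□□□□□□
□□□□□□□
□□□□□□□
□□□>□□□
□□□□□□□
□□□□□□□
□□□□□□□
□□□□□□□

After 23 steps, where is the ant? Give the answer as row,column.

k=0  □□□□□□□
□□□□□□□
□□□□□□□
□□□□□□□
□□□>□□□
□□□□□□□
□□□□□□□
□□□□□□□
□□□□□□□
k=1  □□□□□□□
□□□□□□□
□□□□□□□
□□□□□□□
□□□■□□□
□□□v□□□
□□□□□□□
□□□□□□□
□□□□□□□
k=2  □□□□□□□
□□□□□□□
□□□□□□□
□□□□□□□
□□□■□□□
□□<■□□□
□□□□□□□
□□□□□□□
□□□□□□□
k=3  □□□□□□□
□□□□□□□
□□□□□□□
□□□□□□□
□□^■□□□
□□■■□□□
□□□□□□□
□□□□□□□
□□□□□□□
k=4  □□□□□□□
□□□□□□□
□□□□□□□
□□□□□□□
□□■>□□□
□□■■□□□
□□□□□□□
□□□□□□□
□□□□□□□
k=5  □□□□□□□
□□□□□□□
□□□□□□□
□□□^□□□
□□■□□□□
□□■■□□□
□□□□□□□
□□□□□□□
□□□□□□□
k=6  □□□□□□□
□□□□□□□
□□□□□□□
□□□■>□□
□□■□□□□
□□■■□□□
□□□□□□□
□□□□□□□
□□□□□□□
k=7  □□□□□□□
□□□□□□□
□□□□□□□
□□□■■□□
□□■□v□□
□□■■□□□
□□□□□□□
□□□□□□□
□□□□□□□
k=8  □□□□□□□
□□□□□□□
□□□□□□□
□□□■■□□
□□■<■□□
□□■■□□□
□□□□□□□
□□□□□□□
□□□□□□□
k=9  □□□□□□□
□□□□□□□
□□□□□□□
□□□^■□□
□□■■■□□
□□■■□□□
□□□□□□□
□□□□□□□
□□□□□□□
k=10  □□□□□□□
□□□□□□□
□□□□□□□
□□<□■□□
□□■■■□□
□□■■□□□
□□□□□□□
□□□□□□□
□□□□□□□
k=11  □□□□□□□
□□□□□□□
□□^□□□□
□□■□■□□
□□■■■□□
□□■■□□□
□□□□□□□
□□□□□□□
□□□□□□□
k=12  □□□□□□□
□□□□□□□
□□■>□□□
□□■□■□□
□□■■■□□
□□■■□□□
□□□□□□□
□□□□□□□
□□□□□□□
k=13  □□□□□□□
□□□□□□□
□□■■□□□
□□■v■□□
□□■■■□□
□□■■□□□
□□□□□□□
□□□□□□□
□□□□□□□
k=14  □□□□□□□
□□□□□□□
□□■■□□□
□□<■■□□
□□■■■□□
□□■■□□□
□□□□□□□
□□□□□□□
□□□□□□□
k=15  □□□□□□□
□□□□□□□
□□■■□□□
□□□■■□□
□□v■■□□
□□■■□□□
□□□□□□□
□□□□□□□
□□□□□□□
k=16  □□□□□□□
□□□□□□□
□□■■□□□
□□□■■□□
□□□>■□□
□□■■□□□
□□□□□□□
□□□□□□□
□□□□□□□
k=17  □□□□□□□
□□□□□□□
□□■■□□□
□□□^■□□
□□□□■□□
□□■■□□□
□□□□□□□
□□□□□□□
□□□□□□□
k=18  □□□□□□□
□□□□□□□
□□■■□□□
□□<□■□□
□□□□■□□
□□■■□□□
□□□□□□□
□□□□□□□
□□□□□□□
k=19  □□□□□□□
□□□□□□□
□□^■□□□
□□■□■□□
□□□□■□□
□□■■□□□
□□□□□□□
□□□□□□□
□□□□□□□
k=20  □□□□□□□
□□□□□□□
□<□■□□□
□□■□■□□
□□□□■□□
□□■■□□□
□□□□□□□
□□□□□□□
□□□□□□□
k=21  □□□□□□□
□^□□□□□
□■□■□□□
□□■□■□□
□□□□■□□
□□■■□□□
□□□□□□□
□□□□□□□
□□□□□□□
k=22  □□□□□□□
□■>□□□□
□■□■□□□
□□■□■□□
□□□□■□□
□□■■□□□
□□□□□□□
□□□□□□□
□□□□□□□
k=23  □□□□□□□
□■■□□□□
□■v■□□□
□□■□■□□
□□□□■□□
□□■■□□□
□□□□□□□
□□□□□□□
□□□□□□□

2,2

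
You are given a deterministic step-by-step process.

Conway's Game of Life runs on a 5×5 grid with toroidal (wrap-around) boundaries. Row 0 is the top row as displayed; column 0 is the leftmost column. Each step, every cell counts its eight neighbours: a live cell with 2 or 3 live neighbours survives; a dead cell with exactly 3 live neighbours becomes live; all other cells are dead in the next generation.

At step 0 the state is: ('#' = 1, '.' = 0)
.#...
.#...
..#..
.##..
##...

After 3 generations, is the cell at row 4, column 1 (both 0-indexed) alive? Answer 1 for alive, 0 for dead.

0

t=0: .#...
.#...
..#..
.##..
##...
t=1: .##..
.##..
..#..
#.#..
#....
t=2: #.#..
...#.
..##.
.....
#.#..
t=3: ..###
.#.##
..##.
.###.
.....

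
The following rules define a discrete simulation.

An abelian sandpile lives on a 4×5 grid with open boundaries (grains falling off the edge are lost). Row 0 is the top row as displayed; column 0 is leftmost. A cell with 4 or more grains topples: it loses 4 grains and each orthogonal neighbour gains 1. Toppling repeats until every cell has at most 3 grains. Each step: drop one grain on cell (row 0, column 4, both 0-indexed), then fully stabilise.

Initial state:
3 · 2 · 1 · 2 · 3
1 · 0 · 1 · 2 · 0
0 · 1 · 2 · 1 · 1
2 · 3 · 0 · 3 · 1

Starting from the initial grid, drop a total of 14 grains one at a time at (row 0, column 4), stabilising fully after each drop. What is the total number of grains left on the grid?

k=0  3 · 2 · 1 · 2 · 3
1 · 0 · 1 · 2 · 0
0 · 1 · 2 · 1 · 1
2 · 3 · 0 · 3 · 1
k=1  3 · 2 · 1 · 3 · 0
1 · 0 · 1 · 2 · 1
0 · 1 · 2 · 1 · 1
2 · 3 · 0 · 3 · 1
k=2  3 · 2 · 1 · 3 · 1
1 · 0 · 1 · 2 · 1
0 · 1 · 2 · 1 · 1
2 · 3 · 0 · 3 · 1
k=3  3 · 2 · 1 · 3 · 2
1 · 0 · 1 · 2 · 1
0 · 1 · 2 · 1 · 1
2 · 3 · 0 · 3 · 1
k=4  3 · 2 · 1 · 3 · 3
1 · 0 · 1 · 2 · 1
0 · 1 · 2 · 1 · 1
2 · 3 · 0 · 3 · 1
k=5  3 · 2 · 2 · 0 · 1
1 · 0 · 1 · 3 · 2
0 · 1 · 2 · 1 · 1
2 · 3 · 0 · 3 · 1
k=6  3 · 2 · 2 · 0 · 2
1 · 0 · 1 · 3 · 2
0 · 1 · 2 · 1 · 1
2 · 3 · 0 · 3 · 1
k=7  3 · 2 · 2 · 0 · 3
1 · 0 · 1 · 3 · 2
0 · 1 · 2 · 1 · 1
2 · 3 · 0 · 3 · 1
k=8  3 · 2 · 2 · 1 · 0
1 · 0 · 1 · 3 · 3
0 · 1 · 2 · 1 · 1
2 · 3 · 0 · 3 · 1
k=9  3 · 2 · 2 · 1 · 1
1 · 0 · 1 · 3 · 3
0 · 1 · 2 · 1 · 1
2 · 3 · 0 · 3 · 1
k=10  3 · 2 · 2 · 1 · 2
1 · 0 · 1 · 3 · 3
0 · 1 · 2 · 1 · 1
2 · 3 · 0 · 3 · 1
k=11  3 · 2 · 2 · 1 · 3
1 · 0 · 1 · 3 · 3
0 · 1 · 2 · 1 · 1
2 · 3 · 0 · 3 · 1
k=12  3 · 2 · 2 · 3 · 1
1 · 0 · 2 · 0 · 1
0 · 1 · 2 · 2 · 2
2 · 3 · 0 · 3 · 1
k=13  3 · 2 · 2 · 3 · 2
1 · 0 · 2 · 0 · 1
0 · 1 · 2 · 2 · 2
2 · 3 · 0 · 3 · 1
k=14  3 · 2 · 2 · 3 · 3
1 · 0 · 2 · 0 · 1
0 · 1 · 2 · 2 · 2
2 · 3 · 0 · 3 · 1

33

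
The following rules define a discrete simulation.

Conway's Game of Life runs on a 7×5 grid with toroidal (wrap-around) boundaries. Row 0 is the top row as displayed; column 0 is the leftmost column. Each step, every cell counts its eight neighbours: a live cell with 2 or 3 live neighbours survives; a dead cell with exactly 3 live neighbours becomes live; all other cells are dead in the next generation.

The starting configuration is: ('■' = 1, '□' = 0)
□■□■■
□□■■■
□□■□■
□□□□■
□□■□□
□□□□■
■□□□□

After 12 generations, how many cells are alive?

gen 0: □■□■■
□□■■■
□□■□■
□□□□■
□□■□□
□□□□■
■□□□□
gen 1: □■□□□
□■□□□
■□■□■
□□□□□
□□□■□
□□□□□
■□□■□
gen 2: ■■■□□
□■■□□
■■□□□
□□□■■
□□□□□
□□□□■
□□□□□
gen 3: ■□■□□
□□□□□
■■□■■
■□□□■
□□□■■
□□□□□
■■□□□
gen 4: ■□□□□
□□■■□
□■□■□
□■■□□
■□□■■
■□□□■
■■□□□
gen 5: ■□■□■
□■■■■
□■□■□
□■□□□
□□■■□
□□□■□
□■□□□
gen 6: □□□□■
□□□□□
□■□■■
□■□■□
□□■■□
□□□■□
■■■■■
gen 7: □■■□■
■□□■■
■□□■■
■■□□□
□□□■■
■□□□□
■■■□□
gen 8: □□□□□
□□□□□
□□■■□
□■■□□
□■□□■
■□■■□
□□■■■
gen 9: □□□■□
□□□□□
□■■■□
■■□□□
□□□□■
■□□□□
□■■□■
gen 10: □□■■□
□□□■□
■■■□□
■■□■■
□■□□■
■■□■■
■■■■■
gen 11: ■□□□□
□□□■■
□□□□□
□□□■□
□□□□□
□□□□□
□□□□□
gen 12: □□□□■
□□□□■
□□□■■
□□□□□
□□□□□
□□□□□
□□□□□

4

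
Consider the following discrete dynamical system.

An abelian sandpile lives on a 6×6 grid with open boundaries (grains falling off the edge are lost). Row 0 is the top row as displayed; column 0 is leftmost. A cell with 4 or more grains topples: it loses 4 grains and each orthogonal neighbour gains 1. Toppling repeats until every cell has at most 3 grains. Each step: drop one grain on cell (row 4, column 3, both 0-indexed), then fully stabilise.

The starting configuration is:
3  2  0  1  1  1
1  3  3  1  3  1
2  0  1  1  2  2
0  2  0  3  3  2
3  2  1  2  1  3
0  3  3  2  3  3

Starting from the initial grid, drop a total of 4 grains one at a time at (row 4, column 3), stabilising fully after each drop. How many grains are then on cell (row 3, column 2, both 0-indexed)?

1

0) 3  2  0  1  1  1
1  3  3  1  3  1
2  0  1  1  2  2
0  2  0  3  3  2
3  2  1  2  1  3
0  3  3  2  3  3
1) 3  2  0  1  1  1
1  3  3  1  3  1
2  0  1  1  2  2
0  2  0  3  3  2
3  2  1  3  1  3
0  3  3  2  3  3
2) 3  2  0  1  1  1
1  3  3  1  3  1
2  0  1  2  3  2
0  2  1  1  0  3
3  2  2  1  3  3
0  3  3  3  3  3
3) 3  2  0  1  1  1
1  3  3  1  3  1
2  0  1  2  3  2
0  2  1  1  0  3
3  2  2  2  3  3
0  3  3  3  3  3
4) 3  2  0  1  1  1
1  3  3  1  3  1
2  0  1  2  3  2
0  2  1  1  0  3
3  2  2  3  3  3
0  3  3  3  3  3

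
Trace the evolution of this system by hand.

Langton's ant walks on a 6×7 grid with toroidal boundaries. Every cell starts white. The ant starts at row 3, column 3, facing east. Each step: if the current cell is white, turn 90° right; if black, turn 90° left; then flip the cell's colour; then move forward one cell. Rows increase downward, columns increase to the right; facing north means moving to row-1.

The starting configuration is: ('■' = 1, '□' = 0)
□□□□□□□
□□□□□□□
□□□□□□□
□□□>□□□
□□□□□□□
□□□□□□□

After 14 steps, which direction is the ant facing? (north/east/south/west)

[0] □□□□□□□
□□□□□□□
□□□□□□□
□□□>□□□
□□□□□□□
□□□□□□□
[1] □□□□□□□
□□□□□□□
□□□□□□□
□□□■□□□
□□□v□□□
□□□□□□□
[2] □□□□□□□
□□□□□□□
□□□□□□□
□□□■□□□
□□<■□□□
□□□□□□□
[3] □□□□□□□
□□□□□□□
□□□□□□□
□□^■□□□
□□■■□□□
□□□□□□□
[4] □□□□□□□
□□□□□□□
□□□□□□□
□□■>□□□
□□■■□□□
□□□□□□□
[5] □□□□□□□
□□□□□□□
□□□^□□□
□□■□□□□
□□■■□□□
□□□□□□□
[6] □□□□□□□
□□□□□□□
□□□■>□□
□□■□□□□
□□■■□□□
□□□□□□□
[7] □□□□□□□
□□□□□□□
□□□■■□□
□□■□v□□
□□■■□□□
□□□□□□□
[8] □□□□□□□
□□□□□□□
□□□■■□□
□□■<■□□
□□■■□□□
□□□□□□□
[9] □□□□□□□
□□□□□□□
□□□^■□□
□□■■■□□
□□■■□□□
□□□□□□□
[10] □□□□□□□
□□□□□□□
□□<□■□□
□□■■■□□
□□■■□□□
□□□□□□□
[11] □□□□□□□
□□^□□□□
□□■□■□□
□□■■■□□
□□■■□□□
□□□□□□□
[12] □□□□□□□
□□■>□□□
□□■□■□□
□□■■■□□
□□■■□□□
□□□□□□□
[13] □□□□□□□
□□■■□□□
□□■v■□□
□□■■■□□
□□■■□□□
□□□□□□□
[14] □□□□□□□
□□■■□□□
□□<■■□□
□□■■■□□
□□■■□□□
□□□□□□□

west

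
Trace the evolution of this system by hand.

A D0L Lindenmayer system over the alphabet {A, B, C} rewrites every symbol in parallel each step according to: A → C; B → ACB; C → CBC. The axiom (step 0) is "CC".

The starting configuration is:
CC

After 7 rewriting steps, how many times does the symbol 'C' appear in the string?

0) CC
1) CBCCBC
2) CBCACBCBCCBCACBCBC
3) CBCACBCBCCCBCACBCBCACBCBCCBCACBCBCCCBCACBCBCACBCBC
4) CBCACBCBCCCBCACBCBCACBCBCCBCCBCACBCBCCCBCACBCBCACBCBCCCBCA…BCACBCBCACBCBCCBCCBCACBCBCCCBCACBCBCACBCBCCCBCACBCBCACBCBC  (len 138)
5) CBCACBCBCCCBCACBCBCACBCBCCBCCBCACBCBCCCBCACBCBCACBCBCCCBCA…BCACBCBCACBCBCCBCCBCACBCBCCCBCACBCBCACBCBCCCBCACBCBCACBCBC  (len 382)
6) CBCACBCBCCCBCACBCBCACBCBCCBCCBCACBCBCCCBCACBCBCACBCBCCCBCA…BCACBCBCACBCBCCBCCBCACBCBCCCBCACBCBCACBCBCCCBCACBCBCACBCBC  (len 1058)
7) CBCACBCBCCCBCACBCBCACBCBCCBCCBCACBCBCCCBCACBCBCACBCBCCCBCA…BCACBCBCACBCBCCBCCBCACBCBCCCBCACBCBCACBCBCCCBCACBCBCACBCBC  (len 2930)

1656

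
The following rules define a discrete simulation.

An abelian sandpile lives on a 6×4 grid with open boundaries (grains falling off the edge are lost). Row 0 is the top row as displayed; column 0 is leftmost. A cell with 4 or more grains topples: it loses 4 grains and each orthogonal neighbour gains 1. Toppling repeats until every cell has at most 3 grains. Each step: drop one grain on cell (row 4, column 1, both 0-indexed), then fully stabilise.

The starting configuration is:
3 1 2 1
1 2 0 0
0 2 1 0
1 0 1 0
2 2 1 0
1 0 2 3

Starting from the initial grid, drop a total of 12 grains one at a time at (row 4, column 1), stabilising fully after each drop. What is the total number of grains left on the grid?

33

[0] 3 1 2 1
1 2 0 0
0 2 1 0
1 0 1 0
2 2 1 0
1 0 2 3
[1] 3 1 2 1
1 2 0 0
0 2 1 0
1 0 1 0
2 3 1 0
1 0 2 3
[2] 3 1 2 1
1 2 0 0
0 2 1 0
1 1 1 0
3 0 2 0
1 1 2 3
[3] 3 1 2 1
1 2 0 0
0 2 1 0
1 1 1 0
3 1 2 0
1 1 2 3
[4] 3 1 2 1
1 2 0 0
0 2 1 0
1 1 1 0
3 2 2 0
1 1 2 3
[5] 3 1 2 1
1 2 0 0
0 2 1 0
1 1 1 0
3 3 2 0
1 1 2 3
[6] 3 1 2 1
1 2 0 0
0 2 1 0
2 2 1 0
0 1 3 0
2 2 2 3
[7] 3 1 2 1
1 2 0 0
0 2 1 0
2 2 1 0
0 2 3 0
2 2 2 3
[8] 3 1 2 1
1 2 0 0
0 2 1 0
2 2 1 0
0 3 3 0
2 2 2 3
[9] 3 1 2 1
1 2 0 0
0 2 1 0
2 3 2 0
1 1 0 1
2 3 3 3
[10] 3 1 2 1
1 2 0 0
0 2 1 0
2 3 2 0
1 2 0 1
2 3 3 3
[11] 3 1 2 1
1 2 0 0
0 2 1 0
2 3 2 0
1 3 0 1
2 3 3 3
[12] 3 1 2 1
1 2 0 0
0 3 1 0
3 0 3 0
2 2 2 2
3 1 1 0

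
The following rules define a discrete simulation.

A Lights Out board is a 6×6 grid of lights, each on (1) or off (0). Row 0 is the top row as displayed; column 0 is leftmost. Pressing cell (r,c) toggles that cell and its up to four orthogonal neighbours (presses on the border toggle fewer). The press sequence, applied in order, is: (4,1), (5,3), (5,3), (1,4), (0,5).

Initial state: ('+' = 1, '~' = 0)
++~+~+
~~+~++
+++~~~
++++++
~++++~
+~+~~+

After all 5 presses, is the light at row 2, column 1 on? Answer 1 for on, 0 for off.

t=0: ++~+~+
~~+~++
+++~~~
++++++
~++++~
+~+~~+
t=1: ++~+~+
~~+~++
+++~~~
+~++++
+~~++~
+++~~+
t=2: ++~+~+
~~+~++
+++~~~
+~++++
+~~~+~
++~+++
t=3: ++~+~+
~~+~++
+++~~~
+~++++
+~~++~
+++~~+
t=4: ++~+++
~~++~~
+++~+~
+~++++
+~~++~
+++~~+
t=5: ++~+~~
~~++~+
+++~+~
+~++++
+~~++~
+++~~+

1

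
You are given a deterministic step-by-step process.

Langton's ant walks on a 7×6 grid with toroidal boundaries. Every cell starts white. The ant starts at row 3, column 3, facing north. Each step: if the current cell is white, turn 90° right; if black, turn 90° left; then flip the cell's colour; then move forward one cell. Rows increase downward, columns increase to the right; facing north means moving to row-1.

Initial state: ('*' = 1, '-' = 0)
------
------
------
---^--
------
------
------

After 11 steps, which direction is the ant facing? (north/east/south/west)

west

t=0: ------
------
------
---^--
------
------
------
t=1: ------
------
------
---*>-
------
------
------
t=2: ------
------
------
---**-
----v-
------
------
t=3: ------
------
------
---**-
---<*-
------
------
t=4: ------
------
------
---^*-
---**-
------
------
t=5: ------
------
------
--<-*-
---**-
------
------
t=6: ------
------
--^---
--*-*-
---**-
------
------
t=7: ------
------
--*>--
--*-*-
---**-
------
------
t=8: ------
------
--**--
--*v*-
---**-
------
------
t=9: ------
------
--**--
--<**-
---**-
------
------
t=10: ------
------
--**--
---**-
--v**-
------
------
t=11: ------
------
--**--
---**-
-<***-
------
------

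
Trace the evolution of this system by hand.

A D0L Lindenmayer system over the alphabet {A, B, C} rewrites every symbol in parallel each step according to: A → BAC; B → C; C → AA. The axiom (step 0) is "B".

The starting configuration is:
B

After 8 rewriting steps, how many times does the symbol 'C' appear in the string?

gen 0: B
gen 1: C
gen 2: AA
gen 3: BACBAC
gen 4: CBACAACBACAA
gen 5: AACBACAABACBACAACBACAABACBAC
gen 6: BACBACAACBACAABACBACCBACAACBACAABACBACAACBACAABACBACCBACAACBACAA
gen 7: CBACAACBACAABACBACAACBACAABACBACCBACAACBACAAAACBACAABACBAC…CBACAACBACAABACBACCBACAACBACAAAACBACAABACBACAACBACAABACBAC  (len 144)
gen 8: AACBACAABACBACAACBACAABACBACCBACAACBACAABACBACAACBACAABACB…AACBACAABACBACCBACAACBACAABACBACAACBACAABACBACCBACAACBACAA  (len 328)

100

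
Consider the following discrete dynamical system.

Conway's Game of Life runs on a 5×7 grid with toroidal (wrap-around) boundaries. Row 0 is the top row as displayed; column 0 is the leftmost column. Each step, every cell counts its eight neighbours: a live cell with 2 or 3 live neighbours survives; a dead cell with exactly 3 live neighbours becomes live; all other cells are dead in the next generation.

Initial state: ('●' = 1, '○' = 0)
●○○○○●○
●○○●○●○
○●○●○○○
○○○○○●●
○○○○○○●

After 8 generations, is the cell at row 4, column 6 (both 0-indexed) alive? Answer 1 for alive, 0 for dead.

[0] ●○○○○●○
●○○●○●○
○●○●○○○
○○○○○●●
○○○○○○●
[1] ●○○○●●○
●●●○○○○
●○●○○●○
●○○○○●●
●○○○○○○
[2] ●○○○○○○
●○●●●●○
○○●○○●○
●○○○○●○
●●○○●○○
[3] ●○●○○●○
○○●●●●○
○○●○○●○
●○○○●●○
●●○○○○○
[4] ●○●○○●○
○○●○○●○
○●●○○○○
●○○○●●○
●○○○●●○
[5] ○○○●○●○
○○●●○○●
○●●●●●●
●○○●●●○
●○○●○○○
[6] ○○○●○○●
●●○○○○●
○●○○○○○
●○○○○○○
○○●●○●○
[7] ○●○●●●●
○●●○○○●
○●○○○○●
○●●○○○○
○○●●●○●
[8] ○●○○○○●
○●○●●○●
○○○○○○○
○●○○○●○
○○○○○○●

1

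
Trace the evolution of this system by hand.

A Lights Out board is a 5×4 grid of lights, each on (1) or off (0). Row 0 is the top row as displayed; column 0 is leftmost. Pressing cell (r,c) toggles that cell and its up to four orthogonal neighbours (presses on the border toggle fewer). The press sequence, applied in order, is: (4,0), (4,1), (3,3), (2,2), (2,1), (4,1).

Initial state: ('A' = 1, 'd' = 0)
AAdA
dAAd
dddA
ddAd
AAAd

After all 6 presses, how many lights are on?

t=0: AAdA
dAAd
dddA
ddAd
AAAd
t=1: AAdA
dAAd
dddA
AdAd
ddAd
t=2: AAdA
dAAd
dddA
AAAd
AAdd
t=3: AAdA
dAAd
dddd
AAdA
AAdA
t=4: AAdA
dAdd
dAAA
AAAA
AAdA
t=5: AAdA
dddd
AddA
AdAA
AAdA
t=6: AAdA
dddd
AddA
AAAA
ddAA

11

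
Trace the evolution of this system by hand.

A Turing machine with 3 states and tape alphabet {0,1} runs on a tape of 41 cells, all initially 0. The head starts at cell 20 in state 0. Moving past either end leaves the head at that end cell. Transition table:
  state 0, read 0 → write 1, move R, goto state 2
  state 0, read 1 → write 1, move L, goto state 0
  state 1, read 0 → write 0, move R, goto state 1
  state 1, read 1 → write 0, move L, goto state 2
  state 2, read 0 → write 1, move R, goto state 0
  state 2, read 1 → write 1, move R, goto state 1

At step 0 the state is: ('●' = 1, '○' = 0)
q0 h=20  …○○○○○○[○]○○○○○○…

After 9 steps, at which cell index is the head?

29

gen 0: q0 h=20  …○○○○○○[○]○○○○○○…
gen 1: q2 h=21  …○○○○○●[○]○○○○○○…
gen 2: q0 h=22  …○○○○●●[○]○○○○○○…
gen 3: q2 h=23  …○○○●●●[○]○○○○○○…
gen 4: q0 h=24  …○○●●●●[○]○○○○○○…
gen 5: q2 h=25  …○●●●●●[○]○○○○○○…
gen 6: q0 h=26  …●●●●●●[○]○○○○○○…
gen 7: q2 h=27  …●●●●●●[○]○○○○○○…
gen 8: q0 h=28  …●●●●●●[○]○○○○○○…
gen 9: q2 h=29  …●●●●●●[○]○○○○○○…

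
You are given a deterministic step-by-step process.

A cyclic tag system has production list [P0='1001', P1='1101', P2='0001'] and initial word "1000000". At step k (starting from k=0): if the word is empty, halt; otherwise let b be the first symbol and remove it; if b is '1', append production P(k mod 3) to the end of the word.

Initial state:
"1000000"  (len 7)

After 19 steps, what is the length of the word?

gen 0: "1000000"  (len 7)
gen 1: "0000001001"  (len 10)
gen 2: "000001001"  (len 9)
gen 3: "00001001"  (len 8)
gen 4: "0001001"  (len 7)
gen 5: "001001"  (len 6)
gen 6: "01001"  (len 5)
gen 7: "1001"  (len 4)
gen 8: "0011101"  (len 7)
gen 9: "011101"  (len 6)
gen 10: "11101"  (len 5)
gen 11: "11011101"  (len 8)
gen 12: "10111010001"  (len 11)
gen 13: "01110100011001"  (len 14)
gen 14: "1110100011001"  (len 13)
gen 15: "1101000110010001"  (len 16)
gen 16: "1010001100100011001"  (len 19)
gen 17: "0100011001000110011101"  (len 22)
gen 18: "100011001000110011101"  (len 21)
gen 19: "000110010001100111011001"  (len 24)

24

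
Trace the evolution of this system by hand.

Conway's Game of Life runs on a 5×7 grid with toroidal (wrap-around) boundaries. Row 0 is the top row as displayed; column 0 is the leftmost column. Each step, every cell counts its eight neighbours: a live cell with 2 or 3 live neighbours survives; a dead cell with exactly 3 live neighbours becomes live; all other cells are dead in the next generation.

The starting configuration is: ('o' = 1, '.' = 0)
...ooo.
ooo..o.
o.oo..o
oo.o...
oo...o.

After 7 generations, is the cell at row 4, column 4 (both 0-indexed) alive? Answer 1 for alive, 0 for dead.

[0] ...ooo.
ooo..o.
o.oo..o
oo.o...
oo...o.
[1] ...o.o.
o....o.
...oo..
...oo..
oo.o.o.
[2] ooo..o.
...o.oo
...o.o.
.....o.
...o.oo
[3] oooo...
oo.o.o.
.....o.
.....o.
ooo..o.
[4] ...o...
o..o...
.....o.
.o..oo.
o..oo..
[5] ..oo...
....o..
.....oo
...o.oo
..oo.o.
[6] ..o....
...ooo.
......o
..oo...
.....oo
[7] ...o..o
...ooo.
..o..o.
.....oo
..oo...

0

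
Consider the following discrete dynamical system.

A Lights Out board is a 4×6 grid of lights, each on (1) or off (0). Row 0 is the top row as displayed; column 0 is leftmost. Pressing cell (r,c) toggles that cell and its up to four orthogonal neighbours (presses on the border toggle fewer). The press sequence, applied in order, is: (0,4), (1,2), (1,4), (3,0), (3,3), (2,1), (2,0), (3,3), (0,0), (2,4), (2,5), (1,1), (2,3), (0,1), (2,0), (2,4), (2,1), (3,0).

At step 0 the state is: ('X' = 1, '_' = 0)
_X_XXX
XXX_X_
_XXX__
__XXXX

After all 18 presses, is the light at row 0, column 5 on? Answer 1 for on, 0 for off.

0

[0] _X_XXX
XXX_X_
_XXX__
__XXXX
[1] _X____
XXX___
_XXX__
__XXXX
[2] _XX___
X__X__
_X_X__
__XXXX
[3] _XX_X_
X___XX
_X_XX_
__XXXX
[4] _XX_X_
X___XX
XX_XX_
XXXXXX
[5] _XX_X_
X___XX
XX__X_
XX___X
[6] _XX_X_
XX__XX
__X_X_
X____X
[7] _XX_X_
_X__XX
XXX_X_
_____X
[8] _XX_X_
_X__XX
XXXXX_
__XXXX
[9] X_X_X_
XX__XX
XXXXX_
__XXXX
[10] X_X_X_
XX___X
XXX__X
__XX_X
[11] X_X_X_
XX____
XXX_X_
__XX__
[12] XXX_X_
__X___
X_X_X_
__XX__
[13] XXX_X_
__XX__
X__X__
__X___
[14] ____X_
_XXX__
X__X__
__X___
[15] ____X_
XXXX__
_X_X__
X_X___
[16] ____X_
XXXXX_
_X__XX
X_X_X_
[17] ____X_
X_XXX_
X_X_XX
XXX_X_
[18] ____X_
X_XXX_
__X_XX
__X_X_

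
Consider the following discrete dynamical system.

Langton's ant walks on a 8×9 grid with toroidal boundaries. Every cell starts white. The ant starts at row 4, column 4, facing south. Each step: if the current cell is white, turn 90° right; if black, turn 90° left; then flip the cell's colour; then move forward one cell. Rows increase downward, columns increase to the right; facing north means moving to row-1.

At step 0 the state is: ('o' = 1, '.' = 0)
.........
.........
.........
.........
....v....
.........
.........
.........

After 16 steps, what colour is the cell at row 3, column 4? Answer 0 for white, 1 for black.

0) .........
.........
.........
.........
....v....
.........
.........
.........
1) .........
.........
.........
.........
...<o....
.........
.........
.........
2) .........
.........
.........
...^.....
...oo....
.........
.........
.........
3) .........
.........
.........
...o>....
...oo....
.........
.........
.........
4) .........
.........
.........
...oo....
...ov....
.........
.........
.........
5) .........
.........
.........
...oo....
...o.>...
.........
.........
.........
6) .........
.........
.........
...oo....
...o.o...
.....v...
.........
.........
7) .........
.........
.........
...oo....
...o.o...
....<o...
.........
.........
8) .........
.........
.........
...oo....
...o^o...
....oo...
.........
.........
9) .........
.........
.........
...oo....
...oo>...
....oo...
.........
.........
10) .........
.........
.........
...oo^...
...oo....
....oo...
.........
.........
11) .........
.........
.........
...ooo>..
...oo....
....oo...
.........
.........
12) .........
.........
.........
...oooo..
...oo.v..
....oo...
.........
.........
13) .........
.........
.........
...oooo..
...oo<o..
....oo...
.........
.........
14) .........
.........
.........
...oo^o..
...oooo..
....oo...
.........
.........
15) .........
.........
.........
...o<.o..
...oooo..
....oo...
.........
.........
16) .........
.........
.........
...o..o..
...ovoo..
....oo...
.........
.........

0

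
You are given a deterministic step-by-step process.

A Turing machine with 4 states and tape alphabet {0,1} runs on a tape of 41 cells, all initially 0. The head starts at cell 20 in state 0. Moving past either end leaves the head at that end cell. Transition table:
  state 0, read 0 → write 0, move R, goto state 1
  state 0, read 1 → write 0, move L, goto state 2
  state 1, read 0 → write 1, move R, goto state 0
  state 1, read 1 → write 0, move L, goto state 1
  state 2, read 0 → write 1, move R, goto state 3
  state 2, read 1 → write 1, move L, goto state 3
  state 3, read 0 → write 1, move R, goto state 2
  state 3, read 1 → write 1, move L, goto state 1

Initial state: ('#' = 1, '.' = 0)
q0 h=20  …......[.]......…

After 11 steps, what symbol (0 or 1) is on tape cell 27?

1

k=0  q0 h=20  …......[.]......…
k=1  q1 h=21  …......[.]......…
k=2  q0 h=22  ….....#[.]......…
k=3  q1 h=23  …....#.[.]......…
k=4  q0 h=24  …...#.#[.]......…
k=5  q1 h=25  …..#.#.[.]......…
k=6  q0 h=26  ….#.#.#[.]......…
k=7  q1 h=27  …#.#.#.[.]......…
k=8  q0 h=28  ….#.#.#[.]......…
k=9  q1 h=29  …#.#.#.[.]......…
k=10  q0 h=30  ….#.#.#[.]......…
k=11  q1 h=31  …#.#.#.[.]......…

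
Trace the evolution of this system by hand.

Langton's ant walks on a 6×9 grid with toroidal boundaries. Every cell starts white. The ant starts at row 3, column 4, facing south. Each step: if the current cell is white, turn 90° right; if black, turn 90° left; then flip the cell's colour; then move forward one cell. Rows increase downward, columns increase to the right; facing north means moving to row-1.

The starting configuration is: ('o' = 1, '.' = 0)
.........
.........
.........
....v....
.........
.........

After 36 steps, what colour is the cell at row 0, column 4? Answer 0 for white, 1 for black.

0) .........
.........
.........
....v....
.........
.........
1) .........
.........
.........
...<o....
.........
.........
2) .........
.........
...^.....
...oo....
.........
.........
3) .........
.........
...o>....
...oo....
.........
.........
4) .........
.........
...oo....
...ov....
.........
.........
5) .........
.........
...oo....
...o.>...
.........
.........
6) .........
.........
...oo....
...o.o...
.....v...
.........
7) .........
.........
...oo....
...o.o...
....<o...
.........
8) .........
.........
...oo....
...o^o...
....oo...
.........
9) .........
.........
...oo....
...oo>...
....oo...
.........
10) .........
.........
...oo^...
...oo....
....oo...
.........
11) .........
.........
...ooo>..
...oo....
....oo...
.........
12) .........
.........
...oooo..
...oo.v..
....oo...
.........
13) .........
.........
...oooo..
...oo<o..
....oo...
.........
14) .........
.........
...oo^o..
...oooo..
....oo...
.........
15) .........
.........
...o<.o..
...oooo..
....oo...
.........
16) .........
.........
...o..o..
...ovoo..
....oo...
.........
17) .........
.........
...o..o..
...o.>o..
....oo...
.........
18) .........
.........
...o.^o..
...o..o..
....oo...
.........
19) .........
.........
...o.o>..
...o..o..
....oo...
.........
20) .........
......^..
...o.o...
...o..o..
....oo...
.........
21) .........
......o>.
...o.o...
...o..o..
....oo...
.........
22) .........
......oo.
...o.o.v.
...o..o..
....oo...
.........
23) .........
......oo.
...o.o<o.
...o..o..
....oo...
.........
24) .........
......^o.
...o.ooo.
...o..o..
....oo...
.........
25) .........
.....<.o.
...o.ooo.
...o..o..
....oo...
.........
26) .....^...
.....o.o.
...o.ooo.
...o..o..
....oo...
.........
27) .....o>..
.....o.o.
...o.ooo.
...o..o..
....oo...
.........
28) .....oo..
.....ovo.
...o.ooo.
...o..o..
....oo...
.........
29) .....oo..
.....<oo.
...o.ooo.
...o..o..
....oo...
.........
30) .....oo..
......oo.
...o.voo.
...o..o..
....oo...
.........
31) .....oo..
......oo.
...o..>o.
...o..o..
....oo...
.........
32) .....oo..
......^o.
...o...o.
...o..o..
....oo...
.........
33) .....oo..
.....<.o.
...o...o.
...o..o..
....oo...
.........
34) .....^o..
.....o.o.
...o...o.
...o..o..
....oo...
.........
35) ....<.o..
.....o.o.
...o...o.
...o..o..
....oo...
.........
36) ....o.o..
.....o.o.
...o...o.
...o..o..
....oo...
....^....

1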